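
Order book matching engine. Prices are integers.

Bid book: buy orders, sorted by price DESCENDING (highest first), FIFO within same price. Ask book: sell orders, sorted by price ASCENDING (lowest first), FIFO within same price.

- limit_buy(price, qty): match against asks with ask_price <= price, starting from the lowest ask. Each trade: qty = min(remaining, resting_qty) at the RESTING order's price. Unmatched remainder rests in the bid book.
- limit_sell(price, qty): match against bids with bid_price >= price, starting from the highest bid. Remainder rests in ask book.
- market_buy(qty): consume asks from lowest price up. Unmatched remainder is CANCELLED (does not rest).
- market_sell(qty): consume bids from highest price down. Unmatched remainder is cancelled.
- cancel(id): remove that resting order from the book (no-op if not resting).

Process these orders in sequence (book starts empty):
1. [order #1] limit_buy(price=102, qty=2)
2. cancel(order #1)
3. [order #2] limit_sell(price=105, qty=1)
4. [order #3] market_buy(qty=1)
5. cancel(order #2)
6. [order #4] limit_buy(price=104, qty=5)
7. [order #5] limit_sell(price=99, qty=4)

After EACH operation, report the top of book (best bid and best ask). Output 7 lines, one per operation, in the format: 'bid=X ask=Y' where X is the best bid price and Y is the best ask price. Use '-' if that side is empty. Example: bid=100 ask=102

Answer: bid=102 ask=-
bid=- ask=-
bid=- ask=105
bid=- ask=-
bid=- ask=-
bid=104 ask=-
bid=104 ask=-

Derivation:
After op 1 [order #1] limit_buy(price=102, qty=2): fills=none; bids=[#1:2@102] asks=[-]
After op 2 cancel(order #1): fills=none; bids=[-] asks=[-]
After op 3 [order #2] limit_sell(price=105, qty=1): fills=none; bids=[-] asks=[#2:1@105]
After op 4 [order #3] market_buy(qty=1): fills=#3x#2:1@105; bids=[-] asks=[-]
After op 5 cancel(order #2): fills=none; bids=[-] asks=[-]
After op 6 [order #4] limit_buy(price=104, qty=5): fills=none; bids=[#4:5@104] asks=[-]
After op 7 [order #5] limit_sell(price=99, qty=4): fills=#4x#5:4@104; bids=[#4:1@104] asks=[-]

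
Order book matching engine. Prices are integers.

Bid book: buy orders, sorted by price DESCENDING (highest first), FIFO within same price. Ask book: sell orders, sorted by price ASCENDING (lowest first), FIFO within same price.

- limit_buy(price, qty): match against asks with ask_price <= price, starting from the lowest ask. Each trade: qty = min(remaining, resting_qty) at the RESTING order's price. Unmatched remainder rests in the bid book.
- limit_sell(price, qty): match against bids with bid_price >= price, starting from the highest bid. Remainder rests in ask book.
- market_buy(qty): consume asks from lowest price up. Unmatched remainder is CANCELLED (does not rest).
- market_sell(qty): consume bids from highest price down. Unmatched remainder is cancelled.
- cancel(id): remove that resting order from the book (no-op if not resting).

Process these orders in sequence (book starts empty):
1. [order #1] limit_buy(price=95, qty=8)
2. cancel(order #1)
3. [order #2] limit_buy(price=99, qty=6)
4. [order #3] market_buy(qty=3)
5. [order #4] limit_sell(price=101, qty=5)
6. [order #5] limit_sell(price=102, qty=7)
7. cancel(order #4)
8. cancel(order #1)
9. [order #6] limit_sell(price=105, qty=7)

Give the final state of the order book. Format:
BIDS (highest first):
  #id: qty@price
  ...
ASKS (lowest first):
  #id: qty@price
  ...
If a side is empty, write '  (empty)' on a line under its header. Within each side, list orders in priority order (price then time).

Answer: BIDS (highest first):
  #2: 6@99
ASKS (lowest first):
  #5: 7@102
  #6: 7@105

Derivation:
After op 1 [order #1] limit_buy(price=95, qty=8): fills=none; bids=[#1:8@95] asks=[-]
After op 2 cancel(order #1): fills=none; bids=[-] asks=[-]
After op 3 [order #2] limit_buy(price=99, qty=6): fills=none; bids=[#2:6@99] asks=[-]
After op 4 [order #3] market_buy(qty=3): fills=none; bids=[#2:6@99] asks=[-]
After op 5 [order #4] limit_sell(price=101, qty=5): fills=none; bids=[#2:6@99] asks=[#4:5@101]
After op 6 [order #5] limit_sell(price=102, qty=7): fills=none; bids=[#2:6@99] asks=[#4:5@101 #5:7@102]
After op 7 cancel(order #4): fills=none; bids=[#2:6@99] asks=[#5:7@102]
After op 8 cancel(order #1): fills=none; bids=[#2:6@99] asks=[#5:7@102]
After op 9 [order #6] limit_sell(price=105, qty=7): fills=none; bids=[#2:6@99] asks=[#5:7@102 #6:7@105]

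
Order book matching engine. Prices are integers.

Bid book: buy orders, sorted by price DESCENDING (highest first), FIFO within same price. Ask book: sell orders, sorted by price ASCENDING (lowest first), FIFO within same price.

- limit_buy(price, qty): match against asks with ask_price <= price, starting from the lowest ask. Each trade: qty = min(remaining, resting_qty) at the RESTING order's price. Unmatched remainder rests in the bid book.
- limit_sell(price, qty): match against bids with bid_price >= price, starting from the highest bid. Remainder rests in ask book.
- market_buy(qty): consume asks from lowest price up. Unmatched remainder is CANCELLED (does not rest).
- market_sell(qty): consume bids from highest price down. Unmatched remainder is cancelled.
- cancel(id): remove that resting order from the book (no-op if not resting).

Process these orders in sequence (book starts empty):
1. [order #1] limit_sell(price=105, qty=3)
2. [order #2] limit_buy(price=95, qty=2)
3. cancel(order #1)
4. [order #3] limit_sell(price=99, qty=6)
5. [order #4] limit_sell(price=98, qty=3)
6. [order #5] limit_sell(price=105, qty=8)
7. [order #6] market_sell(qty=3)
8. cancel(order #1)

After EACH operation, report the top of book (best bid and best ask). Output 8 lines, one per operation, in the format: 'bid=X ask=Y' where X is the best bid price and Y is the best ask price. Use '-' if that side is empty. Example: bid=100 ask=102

After op 1 [order #1] limit_sell(price=105, qty=3): fills=none; bids=[-] asks=[#1:3@105]
After op 2 [order #2] limit_buy(price=95, qty=2): fills=none; bids=[#2:2@95] asks=[#1:3@105]
After op 3 cancel(order #1): fills=none; bids=[#2:2@95] asks=[-]
After op 4 [order #3] limit_sell(price=99, qty=6): fills=none; bids=[#2:2@95] asks=[#3:6@99]
After op 5 [order #4] limit_sell(price=98, qty=3): fills=none; bids=[#2:2@95] asks=[#4:3@98 #3:6@99]
After op 6 [order #5] limit_sell(price=105, qty=8): fills=none; bids=[#2:2@95] asks=[#4:3@98 #3:6@99 #5:8@105]
After op 7 [order #6] market_sell(qty=3): fills=#2x#6:2@95; bids=[-] asks=[#4:3@98 #3:6@99 #5:8@105]
After op 8 cancel(order #1): fills=none; bids=[-] asks=[#4:3@98 #3:6@99 #5:8@105]

Answer: bid=- ask=105
bid=95 ask=105
bid=95 ask=-
bid=95 ask=99
bid=95 ask=98
bid=95 ask=98
bid=- ask=98
bid=- ask=98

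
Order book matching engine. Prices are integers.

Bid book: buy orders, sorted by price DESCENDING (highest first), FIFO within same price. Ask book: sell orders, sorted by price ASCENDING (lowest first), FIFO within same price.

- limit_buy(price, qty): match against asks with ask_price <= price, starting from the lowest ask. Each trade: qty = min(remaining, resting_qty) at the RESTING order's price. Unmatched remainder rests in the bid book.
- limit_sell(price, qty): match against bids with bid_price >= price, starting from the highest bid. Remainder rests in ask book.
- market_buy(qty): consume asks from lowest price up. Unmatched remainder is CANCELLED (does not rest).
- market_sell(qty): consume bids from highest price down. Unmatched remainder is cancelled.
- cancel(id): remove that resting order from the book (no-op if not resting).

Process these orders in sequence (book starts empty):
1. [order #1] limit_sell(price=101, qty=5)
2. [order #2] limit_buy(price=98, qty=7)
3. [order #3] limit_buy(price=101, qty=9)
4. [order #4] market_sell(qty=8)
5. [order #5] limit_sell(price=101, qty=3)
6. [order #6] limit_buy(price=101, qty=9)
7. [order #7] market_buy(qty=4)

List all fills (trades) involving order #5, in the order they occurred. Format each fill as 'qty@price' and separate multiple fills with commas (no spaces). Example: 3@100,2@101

After op 1 [order #1] limit_sell(price=101, qty=5): fills=none; bids=[-] asks=[#1:5@101]
After op 2 [order #2] limit_buy(price=98, qty=7): fills=none; bids=[#2:7@98] asks=[#1:5@101]
After op 3 [order #3] limit_buy(price=101, qty=9): fills=#3x#1:5@101; bids=[#3:4@101 #2:7@98] asks=[-]
After op 4 [order #4] market_sell(qty=8): fills=#3x#4:4@101 #2x#4:4@98; bids=[#2:3@98] asks=[-]
After op 5 [order #5] limit_sell(price=101, qty=3): fills=none; bids=[#2:3@98] asks=[#5:3@101]
After op 6 [order #6] limit_buy(price=101, qty=9): fills=#6x#5:3@101; bids=[#6:6@101 #2:3@98] asks=[-]
After op 7 [order #7] market_buy(qty=4): fills=none; bids=[#6:6@101 #2:3@98] asks=[-]

Answer: 3@101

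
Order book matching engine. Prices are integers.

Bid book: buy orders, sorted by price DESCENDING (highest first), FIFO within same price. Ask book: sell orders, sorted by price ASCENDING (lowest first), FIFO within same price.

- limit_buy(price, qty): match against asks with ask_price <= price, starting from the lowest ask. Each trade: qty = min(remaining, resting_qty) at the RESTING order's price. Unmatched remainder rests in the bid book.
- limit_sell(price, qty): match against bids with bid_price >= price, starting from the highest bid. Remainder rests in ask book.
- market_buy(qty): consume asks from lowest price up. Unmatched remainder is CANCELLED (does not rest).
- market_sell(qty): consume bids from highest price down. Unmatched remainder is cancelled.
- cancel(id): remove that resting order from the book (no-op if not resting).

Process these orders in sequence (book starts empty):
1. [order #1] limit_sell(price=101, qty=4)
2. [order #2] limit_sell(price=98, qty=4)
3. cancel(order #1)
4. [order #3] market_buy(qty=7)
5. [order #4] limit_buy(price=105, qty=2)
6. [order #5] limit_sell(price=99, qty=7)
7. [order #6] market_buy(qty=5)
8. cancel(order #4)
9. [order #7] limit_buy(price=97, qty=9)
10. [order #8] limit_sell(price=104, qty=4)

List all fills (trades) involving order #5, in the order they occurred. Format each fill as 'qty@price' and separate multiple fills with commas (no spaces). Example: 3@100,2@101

Answer: 2@105,5@99

Derivation:
After op 1 [order #1] limit_sell(price=101, qty=4): fills=none; bids=[-] asks=[#1:4@101]
After op 2 [order #2] limit_sell(price=98, qty=4): fills=none; bids=[-] asks=[#2:4@98 #1:4@101]
After op 3 cancel(order #1): fills=none; bids=[-] asks=[#2:4@98]
After op 4 [order #3] market_buy(qty=7): fills=#3x#2:4@98; bids=[-] asks=[-]
After op 5 [order #4] limit_buy(price=105, qty=2): fills=none; bids=[#4:2@105] asks=[-]
After op 6 [order #5] limit_sell(price=99, qty=7): fills=#4x#5:2@105; bids=[-] asks=[#5:5@99]
After op 7 [order #6] market_buy(qty=5): fills=#6x#5:5@99; bids=[-] asks=[-]
After op 8 cancel(order #4): fills=none; bids=[-] asks=[-]
After op 9 [order #7] limit_buy(price=97, qty=9): fills=none; bids=[#7:9@97] asks=[-]
After op 10 [order #8] limit_sell(price=104, qty=4): fills=none; bids=[#7:9@97] asks=[#8:4@104]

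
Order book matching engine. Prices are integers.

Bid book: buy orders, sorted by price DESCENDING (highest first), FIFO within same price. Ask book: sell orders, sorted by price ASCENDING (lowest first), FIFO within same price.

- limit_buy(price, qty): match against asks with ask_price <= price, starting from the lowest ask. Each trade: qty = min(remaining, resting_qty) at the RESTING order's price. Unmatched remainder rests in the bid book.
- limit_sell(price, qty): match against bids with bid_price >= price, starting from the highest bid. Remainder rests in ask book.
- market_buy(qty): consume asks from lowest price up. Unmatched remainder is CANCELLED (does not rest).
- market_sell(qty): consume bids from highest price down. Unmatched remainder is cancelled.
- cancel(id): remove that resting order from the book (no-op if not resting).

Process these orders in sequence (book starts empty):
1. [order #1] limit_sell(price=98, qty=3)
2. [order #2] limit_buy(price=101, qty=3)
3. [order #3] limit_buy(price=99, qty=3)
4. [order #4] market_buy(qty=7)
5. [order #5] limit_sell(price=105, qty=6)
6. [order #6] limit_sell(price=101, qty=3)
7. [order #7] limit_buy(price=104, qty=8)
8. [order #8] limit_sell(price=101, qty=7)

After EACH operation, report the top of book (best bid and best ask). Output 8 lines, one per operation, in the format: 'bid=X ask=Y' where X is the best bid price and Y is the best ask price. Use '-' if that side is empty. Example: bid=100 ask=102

After op 1 [order #1] limit_sell(price=98, qty=3): fills=none; bids=[-] asks=[#1:3@98]
After op 2 [order #2] limit_buy(price=101, qty=3): fills=#2x#1:3@98; bids=[-] asks=[-]
After op 3 [order #3] limit_buy(price=99, qty=3): fills=none; bids=[#3:3@99] asks=[-]
After op 4 [order #4] market_buy(qty=7): fills=none; bids=[#3:3@99] asks=[-]
After op 5 [order #5] limit_sell(price=105, qty=6): fills=none; bids=[#3:3@99] asks=[#5:6@105]
After op 6 [order #6] limit_sell(price=101, qty=3): fills=none; bids=[#3:3@99] asks=[#6:3@101 #5:6@105]
After op 7 [order #7] limit_buy(price=104, qty=8): fills=#7x#6:3@101; bids=[#7:5@104 #3:3@99] asks=[#5:6@105]
After op 8 [order #8] limit_sell(price=101, qty=7): fills=#7x#8:5@104; bids=[#3:3@99] asks=[#8:2@101 #5:6@105]

Answer: bid=- ask=98
bid=- ask=-
bid=99 ask=-
bid=99 ask=-
bid=99 ask=105
bid=99 ask=101
bid=104 ask=105
bid=99 ask=101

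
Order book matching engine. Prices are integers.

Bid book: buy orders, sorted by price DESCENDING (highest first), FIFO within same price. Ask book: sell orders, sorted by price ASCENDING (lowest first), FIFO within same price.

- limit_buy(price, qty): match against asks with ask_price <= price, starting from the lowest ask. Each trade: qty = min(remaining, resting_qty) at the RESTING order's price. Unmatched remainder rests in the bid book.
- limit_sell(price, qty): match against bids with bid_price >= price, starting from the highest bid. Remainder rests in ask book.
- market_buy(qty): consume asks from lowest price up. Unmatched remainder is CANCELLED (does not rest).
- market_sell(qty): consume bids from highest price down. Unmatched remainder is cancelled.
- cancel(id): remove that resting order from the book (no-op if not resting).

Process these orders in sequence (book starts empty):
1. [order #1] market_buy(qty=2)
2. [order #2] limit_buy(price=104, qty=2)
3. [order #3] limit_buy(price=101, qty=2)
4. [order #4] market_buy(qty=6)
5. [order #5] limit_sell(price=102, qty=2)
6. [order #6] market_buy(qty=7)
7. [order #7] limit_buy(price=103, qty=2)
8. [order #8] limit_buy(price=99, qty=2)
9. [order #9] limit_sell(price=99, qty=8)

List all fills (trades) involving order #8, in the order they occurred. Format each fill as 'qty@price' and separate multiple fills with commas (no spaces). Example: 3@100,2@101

Answer: 2@99

Derivation:
After op 1 [order #1] market_buy(qty=2): fills=none; bids=[-] asks=[-]
After op 2 [order #2] limit_buy(price=104, qty=2): fills=none; bids=[#2:2@104] asks=[-]
After op 3 [order #3] limit_buy(price=101, qty=2): fills=none; bids=[#2:2@104 #3:2@101] asks=[-]
After op 4 [order #4] market_buy(qty=6): fills=none; bids=[#2:2@104 #3:2@101] asks=[-]
After op 5 [order #5] limit_sell(price=102, qty=2): fills=#2x#5:2@104; bids=[#3:2@101] asks=[-]
After op 6 [order #6] market_buy(qty=7): fills=none; bids=[#3:2@101] asks=[-]
After op 7 [order #7] limit_buy(price=103, qty=2): fills=none; bids=[#7:2@103 #3:2@101] asks=[-]
After op 8 [order #8] limit_buy(price=99, qty=2): fills=none; bids=[#7:2@103 #3:2@101 #8:2@99] asks=[-]
After op 9 [order #9] limit_sell(price=99, qty=8): fills=#7x#9:2@103 #3x#9:2@101 #8x#9:2@99; bids=[-] asks=[#9:2@99]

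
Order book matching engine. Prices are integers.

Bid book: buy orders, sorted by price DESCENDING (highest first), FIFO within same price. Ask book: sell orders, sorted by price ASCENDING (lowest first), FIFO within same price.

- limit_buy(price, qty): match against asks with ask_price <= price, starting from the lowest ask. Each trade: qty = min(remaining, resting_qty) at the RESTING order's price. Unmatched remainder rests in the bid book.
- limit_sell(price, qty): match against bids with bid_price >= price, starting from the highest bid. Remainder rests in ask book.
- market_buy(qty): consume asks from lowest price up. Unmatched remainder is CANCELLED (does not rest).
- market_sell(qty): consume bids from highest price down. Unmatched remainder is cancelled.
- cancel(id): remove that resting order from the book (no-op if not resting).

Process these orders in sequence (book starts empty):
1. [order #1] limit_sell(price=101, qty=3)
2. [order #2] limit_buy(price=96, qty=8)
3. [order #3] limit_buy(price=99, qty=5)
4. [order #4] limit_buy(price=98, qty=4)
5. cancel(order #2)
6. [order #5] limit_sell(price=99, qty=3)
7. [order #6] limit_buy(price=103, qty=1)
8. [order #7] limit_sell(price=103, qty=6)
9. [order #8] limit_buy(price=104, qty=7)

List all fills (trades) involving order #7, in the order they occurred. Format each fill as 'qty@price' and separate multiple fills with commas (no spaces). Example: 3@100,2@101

Answer: 5@103

Derivation:
After op 1 [order #1] limit_sell(price=101, qty=3): fills=none; bids=[-] asks=[#1:3@101]
After op 2 [order #2] limit_buy(price=96, qty=8): fills=none; bids=[#2:8@96] asks=[#1:3@101]
After op 3 [order #3] limit_buy(price=99, qty=5): fills=none; bids=[#3:5@99 #2:8@96] asks=[#1:3@101]
After op 4 [order #4] limit_buy(price=98, qty=4): fills=none; bids=[#3:5@99 #4:4@98 #2:8@96] asks=[#1:3@101]
After op 5 cancel(order #2): fills=none; bids=[#3:5@99 #4:4@98] asks=[#1:3@101]
After op 6 [order #5] limit_sell(price=99, qty=3): fills=#3x#5:3@99; bids=[#3:2@99 #4:4@98] asks=[#1:3@101]
After op 7 [order #6] limit_buy(price=103, qty=1): fills=#6x#1:1@101; bids=[#3:2@99 #4:4@98] asks=[#1:2@101]
After op 8 [order #7] limit_sell(price=103, qty=6): fills=none; bids=[#3:2@99 #4:4@98] asks=[#1:2@101 #7:6@103]
After op 9 [order #8] limit_buy(price=104, qty=7): fills=#8x#1:2@101 #8x#7:5@103; bids=[#3:2@99 #4:4@98] asks=[#7:1@103]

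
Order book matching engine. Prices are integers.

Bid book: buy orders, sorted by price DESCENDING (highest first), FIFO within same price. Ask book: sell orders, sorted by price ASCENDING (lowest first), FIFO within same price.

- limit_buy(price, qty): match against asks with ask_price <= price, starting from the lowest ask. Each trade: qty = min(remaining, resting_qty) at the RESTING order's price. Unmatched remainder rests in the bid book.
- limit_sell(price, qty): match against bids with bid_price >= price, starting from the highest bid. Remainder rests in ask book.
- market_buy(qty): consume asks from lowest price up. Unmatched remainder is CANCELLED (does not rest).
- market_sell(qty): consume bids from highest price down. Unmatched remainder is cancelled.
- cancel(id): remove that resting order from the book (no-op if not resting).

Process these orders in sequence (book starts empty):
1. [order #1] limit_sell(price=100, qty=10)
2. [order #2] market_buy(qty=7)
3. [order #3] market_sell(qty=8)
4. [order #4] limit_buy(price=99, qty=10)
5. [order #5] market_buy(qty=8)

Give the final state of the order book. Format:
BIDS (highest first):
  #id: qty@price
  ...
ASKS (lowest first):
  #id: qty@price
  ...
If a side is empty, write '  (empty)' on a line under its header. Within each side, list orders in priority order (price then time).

Answer: BIDS (highest first):
  #4: 10@99
ASKS (lowest first):
  (empty)

Derivation:
After op 1 [order #1] limit_sell(price=100, qty=10): fills=none; bids=[-] asks=[#1:10@100]
After op 2 [order #2] market_buy(qty=7): fills=#2x#1:7@100; bids=[-] asks=[#1:3@100]
After op 3 [order #3] market_sell(qty=8): fills=none; bids=[-] asks=[#1:3@100]
After op 4 [order #4] limit_buy(price=99, qty=10): fills=none; bids=[#4:10@99] asks=[#1:3@100]
After op 5 [order #5] market_buy(qty=8): fills=#5x#1:3@100; bids=[#4:10@99] asks=[-]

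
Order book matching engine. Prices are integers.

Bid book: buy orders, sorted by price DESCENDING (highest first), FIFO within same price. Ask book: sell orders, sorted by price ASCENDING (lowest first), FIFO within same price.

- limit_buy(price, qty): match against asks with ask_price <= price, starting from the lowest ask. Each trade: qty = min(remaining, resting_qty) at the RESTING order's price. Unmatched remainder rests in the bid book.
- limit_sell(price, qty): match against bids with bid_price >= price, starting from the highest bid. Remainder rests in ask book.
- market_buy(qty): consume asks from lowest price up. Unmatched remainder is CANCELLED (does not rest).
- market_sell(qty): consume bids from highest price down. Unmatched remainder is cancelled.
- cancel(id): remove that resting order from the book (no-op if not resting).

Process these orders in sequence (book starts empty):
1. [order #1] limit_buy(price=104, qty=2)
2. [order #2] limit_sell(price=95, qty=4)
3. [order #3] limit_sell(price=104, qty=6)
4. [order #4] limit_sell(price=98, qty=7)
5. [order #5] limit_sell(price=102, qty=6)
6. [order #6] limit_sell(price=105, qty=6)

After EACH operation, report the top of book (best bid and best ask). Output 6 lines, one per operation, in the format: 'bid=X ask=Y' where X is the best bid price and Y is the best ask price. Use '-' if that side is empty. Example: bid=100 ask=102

After op 1 [order #1] limit_buy(price=104, qty=2): fills=none; bids=[#1:2@104] asks=[-]
After op 2 [order #2] limit_sell(price=95, qty=4): fills=#1x#2:2@104; bids=[-] asks=[#2:2@95]
After op 3 [order #3] limit_sell(price=104, qty=6): fills=none; bids=[-] asks=[#2:2@95 #3:6@104]
After op 4 [order #4] limit_sell(price=98, qty=7): fills=none; bids=[-] asks=[#2:2@95 #4:7@98 #3:6@104]
After op 5 [order #5] limit_sell(price=102, qty=6): fills=none; bids=[-] asks=[#2:2@95 #4:7@98 #5:6@102 #3:6@104]
After op 6 [order #6] limit_sell(price=105, qty=6): fills=none; bids=[-] asks=[#2:2@95 #4:7@98 #5:6@102 #3:6@104 #6:6@105]

Answer: bid=104 ask=-
bid=- ask=95
bid=- ask=95
bid=- ask=95
bid=- ask=95
bid=- ask=95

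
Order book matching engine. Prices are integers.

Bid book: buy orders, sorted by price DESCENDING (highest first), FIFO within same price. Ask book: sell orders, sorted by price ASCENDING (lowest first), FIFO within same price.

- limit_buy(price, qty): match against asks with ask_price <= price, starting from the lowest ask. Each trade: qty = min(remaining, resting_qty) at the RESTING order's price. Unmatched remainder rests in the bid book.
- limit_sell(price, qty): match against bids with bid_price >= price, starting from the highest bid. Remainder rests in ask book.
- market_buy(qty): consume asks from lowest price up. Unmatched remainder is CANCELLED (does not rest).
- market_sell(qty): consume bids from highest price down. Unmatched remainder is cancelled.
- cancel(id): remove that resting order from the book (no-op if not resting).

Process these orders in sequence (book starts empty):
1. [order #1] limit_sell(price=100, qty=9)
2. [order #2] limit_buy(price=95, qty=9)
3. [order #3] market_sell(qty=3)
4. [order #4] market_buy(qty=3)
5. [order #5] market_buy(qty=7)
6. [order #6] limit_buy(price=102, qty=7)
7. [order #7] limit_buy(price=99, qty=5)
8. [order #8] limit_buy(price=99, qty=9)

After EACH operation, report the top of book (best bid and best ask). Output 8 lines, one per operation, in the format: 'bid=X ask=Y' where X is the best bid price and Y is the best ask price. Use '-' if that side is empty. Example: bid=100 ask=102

After op 1 [order #1] limit_sell(price=100, qty=9): fills=none; bids=[-] asks=[#1:9@100]
After op 2 [order #2] limit_buy(price=95, qty=9): fills=none; bids=[#2:9@95] asks=[#1:9@100]
After op 3 [order #3] market_sell(qty=3): fills=#2x#3:3@95; bids=[#2:6@95] asks=[#1:9@100]
After op 4 [order #4] market_buy(qty=3): fills=#4x#1:3@100; bids=[#2:6@95] asks=[#1:6@100]
After op 5 [order #5] market_buy(qty=7): fills=#5x#1:6@100; bids=[#2:6@95] asks=[-]
After op 6 [order #6] limit_buy(price=102, qty=7): fills=none; bids=[#6:7@102 #2:6@95] asks=[-]
After op 7 [order #7] limit_buy(price=99, qty=5): fills=none; bids=[#6:7@102 #7:5@99 #2:6@95] asks=[-]
After op 8 [order #8] limit_buy(price=99, qty=9): fills=none; bids=[#6:7@102 #7:5@99 #8:9@99 #2:6@95] asks=[-]

Answer: bid=- ask=100
bid=95 ask=100
bid=95 ask=100
bid=95 ask=100
bid=95 ask=-
bid=102 ask=-
bid=102 ask=-
bid=102 ask=-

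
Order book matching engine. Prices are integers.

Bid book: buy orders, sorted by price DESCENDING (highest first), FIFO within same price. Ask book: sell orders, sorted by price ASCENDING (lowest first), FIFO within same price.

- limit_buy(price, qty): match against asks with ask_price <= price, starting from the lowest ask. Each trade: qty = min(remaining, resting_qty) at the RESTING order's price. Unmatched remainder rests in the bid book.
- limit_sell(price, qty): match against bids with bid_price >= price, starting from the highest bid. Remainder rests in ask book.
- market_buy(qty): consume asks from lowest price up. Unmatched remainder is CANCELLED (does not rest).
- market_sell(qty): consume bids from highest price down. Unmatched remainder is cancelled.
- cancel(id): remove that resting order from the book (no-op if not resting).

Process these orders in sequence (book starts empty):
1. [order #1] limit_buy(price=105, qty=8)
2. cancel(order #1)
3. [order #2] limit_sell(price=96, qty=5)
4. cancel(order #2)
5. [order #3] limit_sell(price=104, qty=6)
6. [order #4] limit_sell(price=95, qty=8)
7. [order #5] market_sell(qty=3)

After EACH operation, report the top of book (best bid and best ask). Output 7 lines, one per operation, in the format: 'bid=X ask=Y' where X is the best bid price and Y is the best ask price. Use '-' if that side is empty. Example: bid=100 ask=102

Answer: bid=105 ask=-
bid=- ask=-
bid=- ask=96
bid=- ask=-
bid=- ask=104
bid=- ask=95
bid=- ask=95

Derivation:
After op 1 [order #1] limit_buy(price=105, qty=8): fills=none; bids=[#1:8@105] asks=[-]
After op 2 cancel(order #1): fills=none; bids=[-] asks=[-]
After op 3 [order #2] limit_sell(price=96, qty=5): fills=none; bids=[-] asks=[#2:5@96]
After op 4 cancel(order #2): fills=none; bids=[-] asks=[-]
After op 5 [order #3] limit_sell(price=104, qty=6): fills=none; bids=[-] asks=[#3:6@104]
After op 6 [order #4] limit_sell(price=95, qty=8): fills=none; bids=[-] asks=[#4:8@95 #3:6@104]
After op 7 [order #5] market_sell(qty=3): fills=none; bids=[-] asks=[#4:8@95 #3:6@104]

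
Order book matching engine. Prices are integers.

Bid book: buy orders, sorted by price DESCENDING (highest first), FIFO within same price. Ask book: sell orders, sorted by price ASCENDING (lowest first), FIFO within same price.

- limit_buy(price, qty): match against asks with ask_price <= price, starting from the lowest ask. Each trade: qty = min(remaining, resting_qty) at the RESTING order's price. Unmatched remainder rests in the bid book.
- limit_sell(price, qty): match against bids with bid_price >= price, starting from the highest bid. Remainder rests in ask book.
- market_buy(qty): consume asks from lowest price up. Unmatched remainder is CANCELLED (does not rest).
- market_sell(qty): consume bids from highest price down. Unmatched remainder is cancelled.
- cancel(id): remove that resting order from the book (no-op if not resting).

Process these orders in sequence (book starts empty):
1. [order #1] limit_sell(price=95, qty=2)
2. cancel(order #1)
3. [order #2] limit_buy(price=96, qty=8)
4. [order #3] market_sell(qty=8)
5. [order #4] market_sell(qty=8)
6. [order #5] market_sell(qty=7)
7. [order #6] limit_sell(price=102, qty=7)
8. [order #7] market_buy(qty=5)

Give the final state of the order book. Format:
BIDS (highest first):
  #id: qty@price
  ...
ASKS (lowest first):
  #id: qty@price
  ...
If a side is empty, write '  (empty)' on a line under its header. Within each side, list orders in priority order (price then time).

Answer: BIDS (highest first):
  (empty)
ASKS (lowest first):
  #6: 2@102

Derivation:
After op 1 [order #1] limit_sell(price=95, qty=2): fills=none; bids=[-] asks=[#1:2@95]
After op 2 cancel(order #1): fills=none; bids=[-] asks=[-]
After op 3 [order #2] limit_buy(price=96, qty=8): fills=none; bids=[#2:8@96] asks=[-]
After op 4 [order #3] market_sell(qty=8): fills=#2x#3:8@96; bids=[-] asks=[-]
After op 5 [order #4] market_sell(qty=8): fills=none; bids=[-] asks=[-]
After op 6 [order #5] market_sell(qty=7): fills=none; bids=[-] asks=[-]
After op 7 [order #6] limit_sell(price=102, qty=7): fills=none; bids=[-] asks=[#6:7@102]
After op 8 [order #7] market_buy(qty=5): fills=#7x#6:5@102; bids=[-] asks=[#6:2@102]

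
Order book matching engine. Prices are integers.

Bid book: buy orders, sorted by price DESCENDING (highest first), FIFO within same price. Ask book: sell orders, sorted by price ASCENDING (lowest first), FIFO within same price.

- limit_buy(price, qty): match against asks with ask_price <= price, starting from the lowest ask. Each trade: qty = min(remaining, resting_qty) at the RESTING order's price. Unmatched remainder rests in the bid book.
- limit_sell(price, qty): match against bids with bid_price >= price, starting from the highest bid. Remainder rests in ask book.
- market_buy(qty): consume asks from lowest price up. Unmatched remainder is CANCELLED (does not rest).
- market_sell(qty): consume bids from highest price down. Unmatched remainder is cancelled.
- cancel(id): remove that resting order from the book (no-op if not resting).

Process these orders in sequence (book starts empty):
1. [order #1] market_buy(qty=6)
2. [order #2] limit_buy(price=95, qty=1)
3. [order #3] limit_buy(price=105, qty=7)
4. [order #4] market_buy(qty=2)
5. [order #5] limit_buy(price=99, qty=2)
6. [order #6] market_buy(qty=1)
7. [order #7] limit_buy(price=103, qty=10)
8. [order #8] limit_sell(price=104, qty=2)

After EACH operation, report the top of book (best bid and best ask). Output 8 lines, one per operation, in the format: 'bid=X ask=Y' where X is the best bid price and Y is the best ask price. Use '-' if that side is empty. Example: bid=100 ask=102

After op 1 [order #1] market_buy(qty=6): fills=none; bids=[-] asks=[-]
After op 2 [order #2] limit_buy(price=95, qty=1): fills=none; bids=[#2:1@95] asks=[-]
After op 3 [order #3] limit_buy(price=105, qty=7): fills=none; bids=[#3:7@105 #2:1@95] asks=[-]
After op 4 [order #4] market_buy(qty=2): fills=none; bids=[#3:7@105 #2:1@95] asks=[-]
After op 5 [order #5] limit_buy(price=99, qty=2): fills=none; bids=[#3:7@105 #5:2@99 #2:1@95] asks=[-]
After op 6 [order #6] market_buy(qty=1): fills=none; bids=[#3:7@105 #5:2@99 #2:1@95] asks=[-]
After op 7 [order #7] limit_buy(price=103, qty=10): fills=none; bids=[#3:7@105 #7:10@103 #5:2@99 #2:1@95] asks=[-]
After op 8 [order #8] limit_sell(price=104, qty=2): fills=#3x#8:2@105; bids=[#3:5@105 #7:10@103 #5:2@99 #2:1@95] asks=[-]

Answer: bid=- ask=-
bid=95 ask=-
bid=105 ask=-
bid=105 ask=-
bid=105 ask=-
bid=105 ask=-
bid=105 ask=-
bid=105 ask=-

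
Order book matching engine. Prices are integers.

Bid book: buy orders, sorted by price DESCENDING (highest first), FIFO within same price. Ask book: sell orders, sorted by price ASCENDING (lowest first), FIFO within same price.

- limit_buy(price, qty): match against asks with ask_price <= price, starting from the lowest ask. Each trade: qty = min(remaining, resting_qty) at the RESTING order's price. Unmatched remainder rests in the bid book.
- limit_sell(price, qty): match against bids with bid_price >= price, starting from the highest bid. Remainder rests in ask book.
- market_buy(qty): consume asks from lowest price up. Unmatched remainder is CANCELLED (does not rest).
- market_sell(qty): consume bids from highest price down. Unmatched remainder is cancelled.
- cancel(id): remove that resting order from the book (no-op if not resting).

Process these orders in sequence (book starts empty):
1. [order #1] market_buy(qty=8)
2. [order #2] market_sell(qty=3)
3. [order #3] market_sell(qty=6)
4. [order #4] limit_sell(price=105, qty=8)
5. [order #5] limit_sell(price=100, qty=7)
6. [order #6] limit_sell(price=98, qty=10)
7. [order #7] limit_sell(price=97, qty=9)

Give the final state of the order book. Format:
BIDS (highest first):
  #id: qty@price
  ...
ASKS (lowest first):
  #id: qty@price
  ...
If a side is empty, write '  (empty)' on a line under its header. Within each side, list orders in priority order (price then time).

Answer: BIDS (highest first):
  (empty)
ASKS (lowest first):
  #7: 9@97
  #6: 10@98
  #5: 7@100
  #4: 8@105

Derivation:
After op 1 [order #1] market_buy(qty=8): fills=none; bids=[-] asks=[-]
After op 2 [order #2] market_sell(qty=3): fills=none; bids=[-] asks=[-]
After op 3 [order #3] market_sell(qty=6): fills=none; bids=[-] asks=[-]
After op 4 [order #4] limit_sell(price=105, qty=8): fills=none; bids=[-] asks=[#4:8@105]
After op 5 [order #5] limit_sell(price=100, qty=7): fills=none; bids=[-] asks=[#5:7@100 #4:8@105]
After op 6 [order #6] limit_sell(price=98, qty=10): fills=none; bids=[-] asks=[#6:10@98 #5:7@100 #4:8@105]
After op 7 [order #7] limit_sell(price=97, qty=9): fills=none; bids=[-] asks=[#7:9@97 #6:10@98 #5:7@100 #4:8@105]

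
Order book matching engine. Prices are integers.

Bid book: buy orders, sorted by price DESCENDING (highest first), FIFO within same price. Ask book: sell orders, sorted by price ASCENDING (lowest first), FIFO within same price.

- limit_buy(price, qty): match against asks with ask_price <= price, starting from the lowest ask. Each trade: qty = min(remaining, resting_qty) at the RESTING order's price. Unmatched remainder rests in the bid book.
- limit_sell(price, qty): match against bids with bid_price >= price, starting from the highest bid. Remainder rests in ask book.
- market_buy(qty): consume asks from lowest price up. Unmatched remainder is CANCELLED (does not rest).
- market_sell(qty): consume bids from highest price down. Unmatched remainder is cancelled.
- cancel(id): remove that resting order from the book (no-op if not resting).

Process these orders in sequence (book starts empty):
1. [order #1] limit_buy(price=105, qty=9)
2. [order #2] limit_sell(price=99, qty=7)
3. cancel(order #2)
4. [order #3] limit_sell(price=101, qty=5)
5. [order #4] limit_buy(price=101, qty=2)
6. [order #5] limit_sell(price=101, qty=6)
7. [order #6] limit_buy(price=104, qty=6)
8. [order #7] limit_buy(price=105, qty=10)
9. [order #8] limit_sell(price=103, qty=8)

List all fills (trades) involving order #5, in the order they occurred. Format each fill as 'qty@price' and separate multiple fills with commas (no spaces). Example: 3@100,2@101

After op 1 [order #1] limit_buy(price=105, qty=9): fills=none; bids=[#1:9@105] asks=[-]
After op 2 [order #2] limit_sell(price=99, qty=7): fills=#1x#2:7@105; bids=[#1:2@105] asks=[-]
After op 3 cancel(order #2): fills=none; bids=[#1:2@105] asks=[-]
After op 4 [order #3] limit_sell(price=101, qty=5): fills=#1x#3:2@105; bids=[-] asks=[#3:3@101]
After op 5 [order #4] limit_buy(price=101, qty=2): fills=#4x#3:2@101; bids=[-] asks=[#3:1@101]
After op 6 [order #5] limit_sell(price=101, qty=6): fills=none; bids=[-] asks=[#3:1@101 #5:6@101]
After op 7 [order #6] limit_buy(price=104, qty=6): fills=#6x#3:1@101 #6x#5:5@101; bids=[-] asks=[#5:1@101]
After op 8 [order #7] limit_buy(price=105, qty=10): fills=#7x#5:1@101; bids=[#7:9@105] asks=[-]
After op 9 [order #8] limit_sell(price=103, qty=8): fills=#7x#8:8@105; bids=[#7:1@105] asks=[-]

Answer: 5@101,1@101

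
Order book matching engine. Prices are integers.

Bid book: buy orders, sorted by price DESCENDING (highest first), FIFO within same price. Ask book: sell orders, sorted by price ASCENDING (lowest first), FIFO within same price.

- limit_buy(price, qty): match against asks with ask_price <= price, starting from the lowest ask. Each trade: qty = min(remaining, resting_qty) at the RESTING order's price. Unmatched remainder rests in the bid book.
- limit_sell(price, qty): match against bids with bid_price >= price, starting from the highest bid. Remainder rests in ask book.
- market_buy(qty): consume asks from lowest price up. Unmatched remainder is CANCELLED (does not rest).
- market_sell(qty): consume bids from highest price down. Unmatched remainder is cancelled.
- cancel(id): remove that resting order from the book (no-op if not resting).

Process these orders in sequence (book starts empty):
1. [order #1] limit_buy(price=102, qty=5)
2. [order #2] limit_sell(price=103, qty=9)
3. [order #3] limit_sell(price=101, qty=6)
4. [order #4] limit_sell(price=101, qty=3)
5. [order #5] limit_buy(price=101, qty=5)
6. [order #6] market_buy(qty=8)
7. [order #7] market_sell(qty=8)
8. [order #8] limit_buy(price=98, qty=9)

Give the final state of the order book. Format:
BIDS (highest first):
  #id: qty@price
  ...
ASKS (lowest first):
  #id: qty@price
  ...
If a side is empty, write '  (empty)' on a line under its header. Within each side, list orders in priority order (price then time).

Answer: BIDS (highest first):
  #8: 9@98
ASKS (lowest first):
  #2: 1@103

Derivation:
After op 1 [order #1] limit_buy(price=102, qty=5): fills=none; bids=[#1:5@102] asks=[-]
After op 2 [order #2] limit_sell(price=103, qty=9): fills=none; bids=[#1:5@102] asks=[#2:9@103]
After op 3 [order #3] limit_sell(price=101, qty=6): fills=#1x#3:5@102; bids=[-] asks=[#3:1@101 #2:9@103]
After op 4 [order #4] limit_sell(price=101, qty=3): fills=none; bids=[-] asks=[#3:1@101 #4:3@101 #2:9@103]
After op 5 [order #5] limit_buy(price=101, qty=5): fills=#5x#3:1@101 #5x#4:3@101; bids=[#5:1@101] asks=[#2:9@103]
After op 6 [order #6] market_buy(qty=8): fills=#6x#2:8@103; bids=[#5:1@101] asks=[#2:1@103]
After op 7 [order #7] market_sell(qty=8): fills=#5x#7:1@101; bids=[-] asks=[#2:1@103]
After op 8 [order #8] limit_buy(price=98, qty=9): fills=none; bids=[#8:9@98] asks=[#2:1@103]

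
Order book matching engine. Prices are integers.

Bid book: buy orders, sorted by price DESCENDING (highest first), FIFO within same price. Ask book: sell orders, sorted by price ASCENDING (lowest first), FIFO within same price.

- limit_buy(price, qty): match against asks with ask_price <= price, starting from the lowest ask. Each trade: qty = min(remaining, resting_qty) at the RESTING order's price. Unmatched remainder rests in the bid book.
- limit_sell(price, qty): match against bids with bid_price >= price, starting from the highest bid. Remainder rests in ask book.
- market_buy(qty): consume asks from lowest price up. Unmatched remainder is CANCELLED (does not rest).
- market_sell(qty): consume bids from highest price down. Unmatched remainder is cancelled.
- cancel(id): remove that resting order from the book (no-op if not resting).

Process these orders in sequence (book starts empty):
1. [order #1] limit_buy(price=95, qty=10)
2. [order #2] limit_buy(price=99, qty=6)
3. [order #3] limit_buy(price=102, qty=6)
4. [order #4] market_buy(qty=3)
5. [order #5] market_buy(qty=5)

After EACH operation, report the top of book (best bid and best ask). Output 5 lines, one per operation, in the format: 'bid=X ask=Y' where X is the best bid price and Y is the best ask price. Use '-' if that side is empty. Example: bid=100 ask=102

Answer: bid=95 ask=-
bid=99 ask=-
bid=102 ask=-
bid=102 ask=-
bid=102 ask=-

Derivation:
After op 1 [order #1] limit_buy(price=95, qty=10): fills=none; bids=[#1:10@95] asks=[-]
After op 2 [order #2] limit_buy(price=99, qty=6): fills=none; bids=[#2:6@99 #1:10@95] asks=[-]
After op 3 [order #3] limit_buy(price=102, qty=6): fills=none; bids=[#3:6@102 #2:6@99 #1:10@95] asks=[-]
After op 4 [order #4] market_buy(qty=3): fills=none; bids=[#3:6@102 #2:6@99 #1:10@95] asks=[-]
After op 5 [order #5] market_buy(qty=5): fills=none; bids=[#3:6@102 #2:6@99 #1:10@95] asks=[-]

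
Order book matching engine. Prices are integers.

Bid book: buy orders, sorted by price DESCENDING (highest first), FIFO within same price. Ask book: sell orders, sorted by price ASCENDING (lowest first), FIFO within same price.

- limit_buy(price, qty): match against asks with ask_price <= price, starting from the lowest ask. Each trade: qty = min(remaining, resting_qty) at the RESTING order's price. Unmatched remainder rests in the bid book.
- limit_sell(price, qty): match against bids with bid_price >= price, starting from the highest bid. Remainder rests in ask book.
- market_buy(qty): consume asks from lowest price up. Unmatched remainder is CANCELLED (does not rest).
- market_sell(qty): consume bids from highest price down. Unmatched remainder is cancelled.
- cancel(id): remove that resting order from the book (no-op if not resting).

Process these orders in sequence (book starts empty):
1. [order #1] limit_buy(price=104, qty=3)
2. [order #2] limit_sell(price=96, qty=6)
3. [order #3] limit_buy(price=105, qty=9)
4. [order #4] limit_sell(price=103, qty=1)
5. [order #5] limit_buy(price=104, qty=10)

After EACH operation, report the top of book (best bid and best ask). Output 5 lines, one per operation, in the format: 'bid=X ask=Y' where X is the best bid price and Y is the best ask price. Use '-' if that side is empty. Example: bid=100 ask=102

Answer: bid=104 ask=-
bid=- ask=96
bid=105 ask=-
bid=105 ask=-
bid=105 ask=-

Derivation:
After op 1 [order #1] limit_buy(price=104, qty=3): fills=none; bids=[#1:3@104] asks=[-]
After op 2 [order #2] limit_sell(price=96, qty=6): fills=#1x#2:3@104; bids=[-] asks=[#2:3@96]
After op 3 [order #3] limit_buy(price=105, qty=9): fills=#3x#2:3@96; bids=[#3:6@105] asks=[-]
After op 4 [order #4] limit_sell(price=103, qty=1): fills=#3x#4:1@105; bids=[#3:5@105] asks=[-]
After op 5 [order #5] limit_buy(price=104, qty=10): fills=none; bids=[#3:5@105 #5:10@104] asks=[-]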